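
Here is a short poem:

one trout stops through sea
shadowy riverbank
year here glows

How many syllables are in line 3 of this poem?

Line 3: "year here glows": 1+1+1 = 3

3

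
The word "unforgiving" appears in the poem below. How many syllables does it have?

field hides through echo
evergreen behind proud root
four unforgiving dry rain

4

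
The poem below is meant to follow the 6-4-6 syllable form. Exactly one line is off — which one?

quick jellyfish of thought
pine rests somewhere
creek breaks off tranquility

Line 3

Line 1: quick(1) + jellyfish(3) + of(1) + thought(1) = 6 ✓
Line 2: pine(1) + rests(1) + somewhere(2) = 4 ✓
Line 3: creek(1) + breaks(1) + off(1) + tranquility(4) = 7 (expected 6)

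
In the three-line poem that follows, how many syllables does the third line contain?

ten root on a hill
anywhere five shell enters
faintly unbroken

5

The third line: faintly(2) + unbroken(3) = 5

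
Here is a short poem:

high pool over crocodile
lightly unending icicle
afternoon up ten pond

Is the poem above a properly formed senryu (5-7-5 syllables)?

No

Line 1: "high pool over crocodile": 1+1+2+3 = 7 (expected 5)
Line 2: "lightly unending icicle": 2+3+3 = 8 (expected 7)
Line 3: "afternoon up ten pond": 3+1+1+1 = 6 (expected 5)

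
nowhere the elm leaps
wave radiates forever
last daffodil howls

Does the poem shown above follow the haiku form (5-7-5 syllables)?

Yes

Line 1: nowhere (2), the (1), elm (1), leaps (1) → 5 ✓
Line 2: wave (1), radiates (3), forever (3) → 7 ✓
Line 3: last (1), daffodil (3), howls (1) → 5 ✓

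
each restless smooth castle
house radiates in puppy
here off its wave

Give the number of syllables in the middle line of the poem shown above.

The middle line: house(1) + radiates(3) + in(1) + puppy(2) = 7

7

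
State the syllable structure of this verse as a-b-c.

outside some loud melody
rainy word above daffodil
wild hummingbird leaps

Line 1: "outside some loud melody": 2+1+1+3 = 7
Line 2: "rainy word above daffodil": 2+1+2+3 = 8
Line 3: "wild hummingbird leaps": 1+3+1 = 5

7-8-5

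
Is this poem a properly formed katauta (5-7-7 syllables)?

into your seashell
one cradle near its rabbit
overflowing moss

No

Line 1: into(2) + your(1) + seashell(2) = 5 ✓
Line 2: one(1) + cradle(2) + near(1) + its(1) + rabbit(2) = 7 ✓
Line 3: overflowing(4) + moss(1) = 5 (expected 7)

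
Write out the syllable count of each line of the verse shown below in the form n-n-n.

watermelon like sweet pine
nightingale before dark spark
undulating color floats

7-7-7

Line 1: watermelon (4), like (1), sweet (1), pine (1) → 7
Line 2: nightingale (3), before (2), dark (1), spark (1) → 7
Line 3: undulating (4), color (2), floats (1) → 7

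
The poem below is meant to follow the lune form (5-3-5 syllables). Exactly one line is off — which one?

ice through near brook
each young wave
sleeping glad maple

Line 1: "ice through near brook": 1+1+1+1 = 4 (expected 5)
Line 2: "each young wave": 1+1+1 = 3 ✓
Line 3: "sleeping glad maple": 2+1+2 = 5 ✓

The first line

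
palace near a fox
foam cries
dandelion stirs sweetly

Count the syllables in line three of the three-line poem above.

7

Line three: dandelion(4) + stirs(1) + sweetly(2) = 7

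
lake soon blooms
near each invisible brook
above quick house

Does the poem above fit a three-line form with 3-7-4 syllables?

Line 1: lake(1) + soon(1) + blooms(1) = 3 ✓
Line 2: near(1) + each(1) + invisible(4) + brook(1) = 7 ✓
Line 3: above(2) + quick(1) + house(1) = 4 ✓

Yes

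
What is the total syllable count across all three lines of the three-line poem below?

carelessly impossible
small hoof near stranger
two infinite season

Line 1: "carelessly impossible": 3+4 = 7
Line 2: "small hoof near stranger": 1+1+1+2 = 5
Line 3: "two infinite season": 1+3+2 = 6
Total: 7 + 5 + 6 = 18

18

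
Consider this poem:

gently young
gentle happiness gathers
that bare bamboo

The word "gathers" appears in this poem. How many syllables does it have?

2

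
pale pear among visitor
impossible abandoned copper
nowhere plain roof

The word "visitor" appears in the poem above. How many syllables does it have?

"visitor" has 3 syllables.

3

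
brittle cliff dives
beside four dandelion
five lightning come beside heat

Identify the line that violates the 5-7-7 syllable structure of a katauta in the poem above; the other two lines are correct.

The first line

Line 1: "brittle cliff dives": 2+1+1 = 4 (expected 5)
Line 2: "beside four dandelion": 2+1+4 = 7 ✓
Line 3: "five lightning come beside heat": 1+2+1+2+1 = 7 ✓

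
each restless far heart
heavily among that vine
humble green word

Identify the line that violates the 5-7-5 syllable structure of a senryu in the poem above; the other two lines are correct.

Line 3

Line 1: "each restless far heart": 1+2+1+1 = 5 ✓
Line 2: "heavily among that vine": 3+2+1+1 = 7 ✓
Line 3: "humble green word": 2+1+1 = 4 (expected 5)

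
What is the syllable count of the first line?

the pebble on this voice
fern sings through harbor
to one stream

6

The first line: the(1) + pebble(2) + on(1) + this(1) + voice(1) = 6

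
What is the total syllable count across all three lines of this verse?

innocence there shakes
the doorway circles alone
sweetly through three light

Line 1: innocence(3) + there(1) + shakes(1) = 5
Line 2: the(1) + doorway(2) + circles(2) + alone(2) = 7
Line 3: sweetly(2) + through(1) + three(1) + light(1) = 5
Total: 5 + 7 + 5 = 17

17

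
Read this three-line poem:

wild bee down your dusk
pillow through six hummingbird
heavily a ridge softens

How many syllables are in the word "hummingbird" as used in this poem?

3

"hummingbird" has 3 syllables.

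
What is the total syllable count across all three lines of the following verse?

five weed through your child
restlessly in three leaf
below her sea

Line 1: five (1), weed (1), through (1), your (1), child (1) → 5
Line 2: restlessly (3), in (1), three (1), leaf (1) → 6
Line 3: below (2), her (1), sea (1) → 4
Total: 5 + 6 + 4 = 15

15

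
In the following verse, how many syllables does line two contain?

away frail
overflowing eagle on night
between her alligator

Line two: "overflowing eagle on night": 4+2+1+1 = 8

8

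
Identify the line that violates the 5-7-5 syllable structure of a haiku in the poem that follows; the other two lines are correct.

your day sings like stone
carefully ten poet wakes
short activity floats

The third line

Line 1: "your day sings like stone": 1+1+1+1+1 = 5 ✓
Line 2: "carefully ten poet wakes": 3+1+2+1 = 7 ✓
Line 3: "short activity floats": 1+4+1 = 6 (expected 5)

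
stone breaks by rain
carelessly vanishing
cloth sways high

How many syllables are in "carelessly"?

3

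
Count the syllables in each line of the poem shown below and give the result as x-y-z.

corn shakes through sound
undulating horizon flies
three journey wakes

Line 1: corn(1) + shakes(1) + through(1) + sound(1) = 4
Line 2: undulating(4) + horizon(3) + flies(1) = 8
Line 3: three(1) + journey(2) + wakes(1) = 4

4-8-4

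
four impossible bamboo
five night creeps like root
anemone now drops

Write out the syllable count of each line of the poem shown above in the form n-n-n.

7-5-6

Line 1: "four impossible bamboo": 1+4+2 = 7
Line 2: "five night creeps like root": 1+1+1+1+1 = 5
Line 3: "anemone now drops": 4+1+1 = 6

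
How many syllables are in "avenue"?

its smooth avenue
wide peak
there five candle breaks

"avenue" has 3 syllables.

3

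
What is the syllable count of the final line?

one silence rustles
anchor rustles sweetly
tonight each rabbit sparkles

The final line: "tonight each rabbit sparkles": 2+1+2+2 = 7

7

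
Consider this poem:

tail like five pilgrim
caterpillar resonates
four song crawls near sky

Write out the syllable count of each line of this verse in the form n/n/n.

5/7/5

Line 1: tail(1) + like(1) + five(1) + pilgrim(2) = 5
Line 2: caterpillar(4) + resonates(3) = 7
Line 3: four(1) + song(1) + crawls(1) + near(1) + sky(1) = 5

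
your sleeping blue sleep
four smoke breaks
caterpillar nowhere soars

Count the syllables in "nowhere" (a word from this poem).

2

"nowhere" has 2 syllables.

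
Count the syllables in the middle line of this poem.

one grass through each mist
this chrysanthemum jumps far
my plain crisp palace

7

The middle line: this (1), chrysanthemum (4), jumps (1), far (1) → 7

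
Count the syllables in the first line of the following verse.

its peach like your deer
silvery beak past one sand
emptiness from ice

The first line: its (1), peach (1), like (1), your (1), deer (1) → 5

5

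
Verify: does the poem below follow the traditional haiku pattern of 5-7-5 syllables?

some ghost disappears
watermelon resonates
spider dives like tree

Yes

Line 1: some(1) + ghost(1) + disappears(3) = 5 ✓
Line 2: watermelon(4) + resonates(3) = 7 ✓
Line 3: spider(2) + dives(1) + like(1) + tree(1) = 5 ✓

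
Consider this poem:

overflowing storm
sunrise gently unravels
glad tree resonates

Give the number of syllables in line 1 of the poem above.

Line 1: overflowing (4), storm (1) → 5

5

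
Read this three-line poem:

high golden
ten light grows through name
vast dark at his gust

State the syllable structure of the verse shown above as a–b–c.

3–5–5

Line 1: high (1), golden (2) → 3
Line 2: ten (1), light (1), grows (1), through (1), name (1) → 5
Line 3: vast (1), dark (1), at (1), his (1), gust (1) → 5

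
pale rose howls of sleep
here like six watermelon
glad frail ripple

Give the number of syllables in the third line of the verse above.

4

The third line: "glad frail ripple": 1+1+2 = 4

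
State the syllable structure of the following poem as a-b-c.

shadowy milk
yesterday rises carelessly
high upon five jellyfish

Line 1: "shadowy milk": 3+1 = 4
Line 2: "yesterday rises carelessly": 3+2+3 = 8
Line 3: "high upon five jellyfish": 1+2+1+3 = 7

4-8-7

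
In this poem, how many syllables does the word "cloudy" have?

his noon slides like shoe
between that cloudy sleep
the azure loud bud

2

"cloudy" has 2 syllables.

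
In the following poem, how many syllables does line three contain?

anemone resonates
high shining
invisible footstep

6

Line three: "invisible footstep": 4+2 = 6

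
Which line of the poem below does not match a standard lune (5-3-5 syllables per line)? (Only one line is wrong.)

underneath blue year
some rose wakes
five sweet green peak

Line 3

Line 1: underneath (3), blue (1), year (1) → 5 ✓
Line 2: some (1), rose (1), wakes (1) → 3 ✓
Line 3: five (1), sweet (1), green (1), peak (1) → 4 (expected 5)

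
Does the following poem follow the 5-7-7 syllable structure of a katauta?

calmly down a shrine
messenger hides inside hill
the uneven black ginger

Yes

Line 1: calmly (2), down (1), a (1), shrine (1) → 5 ✓
Line 2: messenger (3), hides (1), inside (2), hill (1) → 7 ✓
Line 3: the (1), uneven (3), black (1), ginger (2) → 7 ✓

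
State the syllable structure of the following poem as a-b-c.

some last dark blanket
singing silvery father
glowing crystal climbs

5-7-5

Line 1: some(1) + last(1) + dark(1) + blanket(2) = 5
Line 2: singing(2) + silvery(3) + father(2) = 7
Line 3: glowing(2) + crystal(2) + climbs(1) = 5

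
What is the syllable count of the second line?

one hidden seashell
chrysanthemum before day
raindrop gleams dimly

The second line: chrysanthemum (4), before (2), day (1) → 7

7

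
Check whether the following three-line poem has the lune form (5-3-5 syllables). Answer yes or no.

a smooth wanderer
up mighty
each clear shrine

Line 1: a (1), smooth (1), wanderer (3) → 5 ✓
Line 2: up (1), mighty (2) → 3 ✓
Line 3: each (1), clear (1), shrine (1) → 3 (expected 5)

No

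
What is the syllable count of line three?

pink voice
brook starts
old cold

2

Line three: old (1), cold (1) → 2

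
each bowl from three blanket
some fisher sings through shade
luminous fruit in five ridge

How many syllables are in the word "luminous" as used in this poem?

3

"luminous" has 3 syllables.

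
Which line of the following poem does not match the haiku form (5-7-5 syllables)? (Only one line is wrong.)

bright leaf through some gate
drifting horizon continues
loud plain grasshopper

Line 1: bright (1), leaf (1), through (1), some (1), gate (1) → 5 ✓
Line 2: drifting (2), horizon (3), continues (3) → 8 (expected 7)
Line 3: loud (1), plain (1), grasshopper (3) → 5 ✓

The second line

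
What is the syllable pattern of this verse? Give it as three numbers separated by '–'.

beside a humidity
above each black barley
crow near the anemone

Line 1: "beside a humidity": 2+1+4 = 7
Line 2: "above each black barley": 2+1+1+2 = 6
Line 3: "crow near the anemone": 1+1+1+4 = 7

7–6–7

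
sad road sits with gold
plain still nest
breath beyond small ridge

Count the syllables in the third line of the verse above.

5

The third line: breath (1), beyond (2), small (1), ridge (1) → 5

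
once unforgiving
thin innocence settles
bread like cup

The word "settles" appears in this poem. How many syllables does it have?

"settles" has 2 syllables.

2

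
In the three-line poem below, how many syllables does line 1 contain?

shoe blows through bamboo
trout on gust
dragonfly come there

Line 1: shoe (1), blows (1), through (1), bamboo (2) → 5

5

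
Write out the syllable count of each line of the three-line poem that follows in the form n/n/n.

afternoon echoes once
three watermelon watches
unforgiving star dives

6/7/6

Line 1: afternoon (3), echoes (2), once (1) → 6
Line 2: three (1), watermelon (4), watches (2) → 7
Line 3: unforgiving (4), star (1), dives (1) → 6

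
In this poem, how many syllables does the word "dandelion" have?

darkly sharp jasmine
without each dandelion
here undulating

"dandelion" has 4 syllables.

4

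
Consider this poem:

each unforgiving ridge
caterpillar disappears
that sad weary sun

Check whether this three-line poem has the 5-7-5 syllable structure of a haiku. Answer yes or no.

No

Line 1: each (1), unforgiving (4), ridge (1) → 6 (expected 5)
Line 2: caterpillar (4), disappears (3) → 7 ✓
Line 3: that (1), sad (1), weary (2), sun (1) → 5 ✓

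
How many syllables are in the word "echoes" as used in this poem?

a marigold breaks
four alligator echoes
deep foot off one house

2

"echoes" has 2 syllables.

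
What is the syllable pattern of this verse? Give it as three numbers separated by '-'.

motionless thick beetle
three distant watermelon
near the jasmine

6-7-4

Line 1: "motionless thick beetle": 3+1+2 = 6
Line 2: "three distant watermelon": 1+2+4 = 7
Line 3: "near the jasmine": 1+1+2 = 4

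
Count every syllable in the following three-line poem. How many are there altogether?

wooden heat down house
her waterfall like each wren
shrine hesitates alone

Line 1: "wooden heat down house": 2+1+1+1 = 5
Line 2: "her waterfall like each wren": 1+3+1+1+1 = 7
Line 3: "shrine hesitates alone": 1+3+2 = 6
Total: 5 + 7 + 6 = 18

18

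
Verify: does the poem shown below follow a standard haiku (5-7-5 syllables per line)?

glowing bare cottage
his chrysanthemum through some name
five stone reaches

No

Line 1: "glowing bare cottage": 2+1+2 = 5 ✓
Line 2: "his chrysanthemum through some name": 1+4+1+1+1 = 8 (expected 7)
Line 3: "five stone reaches": 1+1+2 = 4 (expected 5)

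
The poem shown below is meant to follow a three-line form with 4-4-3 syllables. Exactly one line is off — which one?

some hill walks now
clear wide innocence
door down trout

The second line

Line 1: "some hill walks now": 1+1+1+1 = 4 ✓
Line 2: "clear wide innocence": 1+1+3 = 5 (expected 4)
Line 3: "door down trout": 1+1+1 = 3 ✓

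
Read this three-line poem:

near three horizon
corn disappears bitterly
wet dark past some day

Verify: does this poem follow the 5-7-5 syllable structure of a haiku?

Line 1: "near three horizon": 1+1+3 = 5 ✓
Line 2: "corn disappears bitterly": 1+3+3 = 7 ✓
Line 3: "wet dark past some day": 1+1+1+1+1 = 5 ✓

Yes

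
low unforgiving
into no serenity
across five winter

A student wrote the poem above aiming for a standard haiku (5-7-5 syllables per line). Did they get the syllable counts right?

Line 1: low(1) + unforgiving(4) = 5 ✓
Line 2: into(2) + no(1) + serenity(4) = 7 ✓
Line 3: across(2) + five(1) + winter(2) = 5 ✓

Yes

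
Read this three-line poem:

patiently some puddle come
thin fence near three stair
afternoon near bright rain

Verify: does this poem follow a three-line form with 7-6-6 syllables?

No

Line 1: patiently(3) + some(1) + puddle(2) + come(1) = 7 ✓
Line 2: thin(1) + fence(1) + near(1) + three(1) + stair(1) = 5 (expected 6)
Line 3: afternoon(3) + near(1) + bright(1) + rain(1) = 6 ✓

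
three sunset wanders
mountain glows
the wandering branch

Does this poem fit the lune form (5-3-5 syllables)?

Line 1: three (1), sunset (2), wanders (2) → 5 ✓
Line 2: mountain (2), glows (1) → 3 ✓
Line 3: the (1), wandering (3), branch (1) → 5 ✓

Yes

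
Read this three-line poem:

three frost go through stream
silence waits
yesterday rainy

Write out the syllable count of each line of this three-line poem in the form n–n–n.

Line 1: three (1), frost (1), go (1), through (1), stream (1) → 5
Line 2: silence (2), waits (1) → 3
Line 3: yesterday (3), rainy (2) → 5

5–3–5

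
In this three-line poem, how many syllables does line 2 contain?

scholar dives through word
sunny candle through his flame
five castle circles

Line 2: sunny (2), candle (2), through (1), his (1), flame (1) → 7

7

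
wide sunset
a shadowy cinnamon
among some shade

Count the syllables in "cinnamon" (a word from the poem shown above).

"cinnamon" has 3 syllables.

3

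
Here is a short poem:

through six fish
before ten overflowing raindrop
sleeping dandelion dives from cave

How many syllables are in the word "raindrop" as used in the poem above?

2

"raindrop" has 2 syllables.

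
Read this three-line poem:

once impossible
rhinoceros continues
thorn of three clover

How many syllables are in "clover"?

2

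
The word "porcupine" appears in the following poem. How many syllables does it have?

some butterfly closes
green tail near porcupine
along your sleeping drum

3

"porcupine" has 3 syllables.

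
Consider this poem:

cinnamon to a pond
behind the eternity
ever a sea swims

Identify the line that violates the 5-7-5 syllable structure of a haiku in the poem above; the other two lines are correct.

Line 1: "cinnamon to a pond": 3+1+1+1 = 6 (expected 5)
Line 2: "behind the eternity": 2+1+4 = 7 ✓
Line 3: "ever a sea swims": 2+1+1+1 = 5 ✓

Line 1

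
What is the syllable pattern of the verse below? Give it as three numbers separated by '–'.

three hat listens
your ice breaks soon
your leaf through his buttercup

Line 1: three(1) + hat(1) + listens(2) = 4
Line 2: your(1) + ice(1) + breaks(1) + soon(1) = 4
Line 3: your(1) + leaf(1) + through(1) + his(1) + buttercup(3) = 7

4–4–7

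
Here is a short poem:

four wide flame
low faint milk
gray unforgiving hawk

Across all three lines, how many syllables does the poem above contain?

12

Line 1: four(1) + wide(1) + flame(1) = 3
Line 2: low(1) + faint(1) + milk(1) = 3
Line 3: gray(1) + unforgiving(4) + hawk(1) = 6
Total: 3 + 3 + 6 = 12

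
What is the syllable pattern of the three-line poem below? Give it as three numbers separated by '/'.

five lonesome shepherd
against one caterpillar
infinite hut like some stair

5/7/7

Line 1: "five lonesome shepherd": 1+2+2 = 5
Line 2: "against one caterpillar": 2+1+4 = 7
Line 3: "infinite hut like some stair": 3+1+1+1+1 = 7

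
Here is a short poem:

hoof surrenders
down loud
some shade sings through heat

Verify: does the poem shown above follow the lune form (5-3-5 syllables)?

Line 1: hoof (1), surrenders (3) → 4 (expected 5)
Line 2: down (1), loud (1) → 2 (expected 3)
Line 3: some (1), shade (1), sings (1), through (1), heat (1) → 5 ✓

No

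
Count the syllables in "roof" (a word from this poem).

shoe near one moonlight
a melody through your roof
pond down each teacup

"roof" has 1 syllable.

1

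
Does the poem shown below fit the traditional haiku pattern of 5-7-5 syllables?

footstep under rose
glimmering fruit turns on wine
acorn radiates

Yes

Line 1: footstep(2) + under(2) + rose(1) = 5 ✓
Line 2: glimmering(3) + fruit(1) + turns(1) + on(1) + wine(1) = 7 ✓
Line 3: acorn(2) + radiates(3) = 5 ✓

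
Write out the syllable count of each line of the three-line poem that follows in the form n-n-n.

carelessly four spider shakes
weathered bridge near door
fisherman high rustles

Line 1: "carelessly four spider shakes": 3+1+2+1 = 7
Line 2: "weathered bridge near door": 2+1+1+1 = 5
Line 3: "fisherman high rustles": 3+1+2 = 6

7-5-6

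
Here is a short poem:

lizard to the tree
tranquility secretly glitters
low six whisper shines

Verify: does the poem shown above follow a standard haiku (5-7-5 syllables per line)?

Line 1: "lizard to the tree": 2+1+1+1 = 5 ✓
Line 2: "tranquility secretly glitters": 4+3+2 = 9 (expected 7)
Line 3: "low six whisper shines": 1+1+2+1 = 5 ✓

No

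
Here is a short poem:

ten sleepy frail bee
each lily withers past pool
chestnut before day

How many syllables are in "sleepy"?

"sleepy" has 2 syllables.

2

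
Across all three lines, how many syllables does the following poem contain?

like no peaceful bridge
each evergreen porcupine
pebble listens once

Line 1: like (1), no (1), peaceful (2), bridge (1) → 5
Line 2: each (1), evergreen (3), porcupine (3) → 7
Line 3: pebble (2), listens (2), once (1) → 5
Total: 5 + 7 + 5 = 17

17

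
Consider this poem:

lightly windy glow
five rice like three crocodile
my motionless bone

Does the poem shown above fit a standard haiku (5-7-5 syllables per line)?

Line 1: "lightly windy glow": 2+2+1 = 5 ✓
Line 2: "five rice like three crocodile": 1+1+1+1+3 = 7 ✓
Line 3: "my motionless bone": 1+3+1 = 5 ✓

Yes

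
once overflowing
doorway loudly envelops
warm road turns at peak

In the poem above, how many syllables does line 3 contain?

Line 3: "warm road turns at peak": 1+1+1+1+1 = 5

5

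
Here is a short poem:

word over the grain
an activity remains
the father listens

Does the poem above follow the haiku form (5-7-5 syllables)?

Yes

Line 1: word(1) + over(2) + the(1) + grain(1) = 5 ✓
Line 2: an(1) + activity(4) + remains(2) = 7 ✓
Line 3: the(1) + father(2) + listens(2) = 5 ✓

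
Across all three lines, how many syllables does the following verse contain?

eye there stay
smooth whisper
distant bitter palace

12

Line 1: eye (1), there (1), stay (1) → 3
Line 2: smooth (1), whisper (2) → 3
Line 3: distant (2), bitter (2), palace (2) → 6
Total: 3 + 3 + 6 = 12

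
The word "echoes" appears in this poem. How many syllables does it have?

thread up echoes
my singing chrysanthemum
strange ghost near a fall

2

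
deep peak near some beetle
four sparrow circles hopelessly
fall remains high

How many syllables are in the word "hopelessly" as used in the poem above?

"hopelessly" has 3 syllables.

3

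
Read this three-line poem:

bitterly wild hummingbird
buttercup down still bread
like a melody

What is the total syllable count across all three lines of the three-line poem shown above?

18

Line 1: bitterly(3) + wild(1) + hummingbird(3) = 7
Line 2: buttercup(3) + down(1) + still(1) + bread(1) = 6
Line 3: like(1) + a(1) + melody(3) = 5
Total: 7 + 6 + 5 = 18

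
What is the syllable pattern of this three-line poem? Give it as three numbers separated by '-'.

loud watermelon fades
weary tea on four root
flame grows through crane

6-6-4

Line 1: loud (1), watermelon (4), fades (1) → 6
Line 2: weary (2), tea (1), on (1), four (1), root (1) → 6
Line 3: flame (1), grows (1), through (1), crane (1) → 4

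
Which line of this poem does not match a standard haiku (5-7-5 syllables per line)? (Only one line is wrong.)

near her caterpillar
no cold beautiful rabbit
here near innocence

Line 1: "near her caterpillar": 1+1+4 = 6 (expected 5)
Line 2: "no cold beautiful rabbit": 1+1+3+2 = 7 ✓
Line 3: "here near innocence": 1+1+3 = 5 ✓

Line 1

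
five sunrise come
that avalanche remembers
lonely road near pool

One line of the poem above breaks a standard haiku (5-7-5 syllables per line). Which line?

Line 1: "five sunrise come": 1+2+1 = 4 (expected 5)
Line 2: "that avalanche remembers": 1+3+3 = 7 ✓
Line 3: "lonely road near pool": 2+1+1+1 = 5 ✓

Line 1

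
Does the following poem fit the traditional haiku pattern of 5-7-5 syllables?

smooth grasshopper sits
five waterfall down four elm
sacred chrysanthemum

Line 1: smooth (1), grasshopper (3), sits (1) → 5 ✓
Line 2: five (1), waterfall (3), down (1), four (1), elm (1) → 7 ✓
Line 3: sacred (2), chrysanthemum (4) → 6 (expected 5)

No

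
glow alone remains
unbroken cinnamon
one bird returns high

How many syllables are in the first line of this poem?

5

The first line: glow (1), alone (2), remains (2) → 5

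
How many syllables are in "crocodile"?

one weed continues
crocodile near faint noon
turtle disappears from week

3

"crocodile" has 3 syllables.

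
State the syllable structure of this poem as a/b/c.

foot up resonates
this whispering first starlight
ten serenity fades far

Line 1: foot (1), up (1), resonates (3) → 5
Line 2: this (1), whispering (3), first (1), starlight (2) → 7
Line 3: ten (1), serenity (4), fades (1), far (1) → 7

5/7/7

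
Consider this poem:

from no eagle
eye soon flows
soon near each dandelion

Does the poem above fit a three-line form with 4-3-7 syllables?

Yes

Line 1: "from no eagle": 1+1+2 = 4 ✓
Line 2: "eye soon flows": 1+1+1 = 3 ✓
Line 3: "soon near each dandelion": 1+1+1+4 = 7 ✓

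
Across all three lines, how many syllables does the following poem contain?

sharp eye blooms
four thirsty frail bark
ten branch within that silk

Line 1: sharp(1) + eye(1) + blooms(1) = 3
Line 2: four(1) + thirsty(2) + frail(1) + bark(1) = 5
Line 3: ten(1) + branch(1) + within(2) + that(1) + silk(1) = 6
Total: 3 + 5 + 6 = 14

14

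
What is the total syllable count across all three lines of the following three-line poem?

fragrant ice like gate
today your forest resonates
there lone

15

Line 1: "fragrant ice like gate": 2+1+1+1 = 5
Line 2: "today your forest resonates": 2+1+2+3 = 8
Line 3: "there lone": 1+1 = 2
Total: 5 + 8 + 2 = 15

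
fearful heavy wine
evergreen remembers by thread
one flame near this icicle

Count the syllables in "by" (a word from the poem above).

"by" has 1 syllable.

1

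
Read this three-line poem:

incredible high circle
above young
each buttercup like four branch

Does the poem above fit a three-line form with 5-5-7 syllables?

Line 1: "incredible high circle": 4+1+2 = 7 (expected 5)
Line 2: "above young": 2+1 = 3 (expected 5)
Line 3: "each buttercup like four branch": 1+3+1+1+1 = 7 ✓

No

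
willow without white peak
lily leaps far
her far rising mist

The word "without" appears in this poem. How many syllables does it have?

2

"without" has 2 syllables.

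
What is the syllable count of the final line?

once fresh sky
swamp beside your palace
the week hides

3

The final line: the(1) + week(1) + hides(1) = 3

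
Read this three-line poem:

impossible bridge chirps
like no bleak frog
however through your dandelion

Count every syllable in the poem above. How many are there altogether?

19

Line 1: "impossible bridge chirps": 4+1+1 = 6
Line 2: "like no bleak frog": 1+1+1+1 = 4
Line 3: "however through your dandelion": 3+1+1+4 = 9
Total: 6 + 4 + 9 = 19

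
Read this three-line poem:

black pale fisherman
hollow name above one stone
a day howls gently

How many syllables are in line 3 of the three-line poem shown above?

5

Line 3: a (1), day (1), howls (1), gently (2) → 5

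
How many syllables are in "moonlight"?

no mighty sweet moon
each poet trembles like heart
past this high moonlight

"moonlight" has 2 syllables.

2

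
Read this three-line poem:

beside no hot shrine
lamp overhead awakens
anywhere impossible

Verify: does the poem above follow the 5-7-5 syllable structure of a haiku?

No

Line 1: beside (2), no (1), hot (1), shrine (1) → 5 ✓
Line 2: lamp (1), overhead (3), awakens (3) → 7 ✓
Line 3: anywhere (3), impossible (4) → 7 (expected 5)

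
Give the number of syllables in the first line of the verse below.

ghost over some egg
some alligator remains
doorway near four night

The first line: ghost(1) + over(2) + some(1) + egg(1) = 5

5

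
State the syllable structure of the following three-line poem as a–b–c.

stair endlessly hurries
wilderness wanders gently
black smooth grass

6–7–3

Line 1: stair(1) + endlessly(3) + hurries(2) = 6
Line 2: wilderness(3) + wanders(2) + gently(2) = 7
Line 3: black(1) + smooth(1) + grass(1) = 3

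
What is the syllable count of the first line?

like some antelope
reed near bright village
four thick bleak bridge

5

The first line: "like some antelope": 1+1+3 = 5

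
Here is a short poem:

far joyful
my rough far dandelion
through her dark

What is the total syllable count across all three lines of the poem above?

Line 1: "far joyful": 1+2 = 3
Line 2: "my rough far dandelion": 1+1+1+4 = 7
Line 3: "through her dark": 1+1+1 = 3
Total: 3 + 7 + 3 = 13

13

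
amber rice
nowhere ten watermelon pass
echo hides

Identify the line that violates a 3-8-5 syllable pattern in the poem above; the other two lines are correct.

Line 1: amber(2) + rice(1) = 3 ✓
Line 2: nowhere(2) + ten(1) + watermelon(4) + pass(1) = 8 ✓
Line 3: echo(2) + hides(1) = 3 (expected 5)

Line 3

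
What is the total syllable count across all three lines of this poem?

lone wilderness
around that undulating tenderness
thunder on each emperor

21

Line 1: "lone wilderness": 1+3 = 4
Line 2: "around that undulating tenderness": 2+1+4+3 = 10
Line 3: "thunder on each emperor": 2+1+1+3 = 7
Total: 4 + 10 + 7 = 21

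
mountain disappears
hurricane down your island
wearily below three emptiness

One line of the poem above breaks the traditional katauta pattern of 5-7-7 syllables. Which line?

The third line

Line 1: mountain (2), disappears (3) → 5 ✓
Line 2: hurricane (3), down (1), your (1), island (2) → 7 ✓
Line 3: wearily (3), below (2), three (1), emptiness (3) → 9 (expected 7)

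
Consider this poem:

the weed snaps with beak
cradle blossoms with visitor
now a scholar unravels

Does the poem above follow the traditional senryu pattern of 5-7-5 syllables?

No

Line 1: the (1), weed (1), snaps (1), with (1), beak (1) → 5 ✓
Line 2: cradle (2), blossoms (2), with (1), visitor (3) → 8 (expected 7)
Line 3: now (1), a (1), scholar (2), unravels (3) → 7 (expected 5)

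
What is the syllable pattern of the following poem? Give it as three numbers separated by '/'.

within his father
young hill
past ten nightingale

5/2/5

Line 1: within(2) + his(1) + father(2) = 5
Line 2: young(1) + hill(1) = 2
Line 3: past(1) + ten(1) + nightingale(3) = 5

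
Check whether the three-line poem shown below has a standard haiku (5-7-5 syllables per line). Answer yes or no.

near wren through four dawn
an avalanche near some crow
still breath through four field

Yes

Line 1: near(1) + wren(1) + through(1) + four(1) + dawn(1) = 5 ✓
Line 2: an(1) + avalanche(3) + near(1) + some(1) + crow(1) = 7 ✓
Line 3: still(1) + breath(1) + through(1) + four(1) + field(1) = 5 ✓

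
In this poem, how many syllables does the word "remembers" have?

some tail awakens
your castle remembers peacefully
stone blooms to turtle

3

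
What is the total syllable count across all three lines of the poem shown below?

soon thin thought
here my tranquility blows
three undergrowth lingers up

17

Line 1: "soon thin thought": 1+1+1 = 3
Line 2: "here my tranquility blows": 1+1+4+1 = 7
Line 3: "three undergrowth lingers up": 1+3+2+1 = 7
Total: 3 + 7 + 7 = 17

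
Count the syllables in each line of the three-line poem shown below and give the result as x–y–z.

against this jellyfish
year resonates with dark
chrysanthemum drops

6–6–5

Line 1: "against this jellyfish": 2+1+3 = 6
Line 2: "year resonates with dark": 1+3+1+1 = 6
Line 3: "chrysanthemum drops": 4+1 = 5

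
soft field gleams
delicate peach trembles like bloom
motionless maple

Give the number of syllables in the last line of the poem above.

5

The last line: motionless(3) + maple(2) = 5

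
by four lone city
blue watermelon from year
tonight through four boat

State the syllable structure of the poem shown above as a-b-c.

5-7-5

Line 1: "by four lone city": 1+1+1+2 = 5
Line 2: "blue watermelon from year": 1+4+1+1 = 7
Line 3: "tonight through four boat": 2+1+1+1 = 5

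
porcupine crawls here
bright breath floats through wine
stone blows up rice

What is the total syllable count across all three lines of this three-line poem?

Line 1: porcupine (3), crawls (1), here (1) → 5
Line 2: bright (1), breath (1), floats (1), through (1), wine (1) → 5
Line 3: stone (1), blows (1), up (1), rice (1) → 4
Total: 5 + 5 + 4 = 14

14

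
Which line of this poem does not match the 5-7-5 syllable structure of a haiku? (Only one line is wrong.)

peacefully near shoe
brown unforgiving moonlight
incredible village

Line 1: peacefully(3) + near(1) + shoe(1) = 5 ✓
Line 2: brown(1) + unforgiving(4) + moonlight(2) = 7 ✓
Line 3: incredible(4) + village(2) = 6 (expected 5)

The third line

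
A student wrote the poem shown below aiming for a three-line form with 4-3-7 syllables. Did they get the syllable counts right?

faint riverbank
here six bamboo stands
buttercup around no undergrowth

Line 1: faint(1) + riverbank(3) = 4 ✓
Line 2: here(1) + six(1) + bamboo(2) + stands(1) = 5 (expected 3)
Line 3: buttercup(3) + around(2) + no(1) + undergrowth(3) = 9 (expected 7)

No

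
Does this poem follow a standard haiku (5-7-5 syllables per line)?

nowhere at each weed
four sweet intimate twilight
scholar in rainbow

Yes

Line 1: "nowhere at each weed": 2+1+1+1 = 5 ✓
Line 2: "four sweet intimate twilight": 1+1+3+2 = 7 ✓
Line 3: "scholar in rainbow": 2+1+2 = 5 ✓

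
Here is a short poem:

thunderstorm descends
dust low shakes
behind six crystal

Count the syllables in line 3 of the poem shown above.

5

Line 3: behind (2), six (1), crystal (2) → 5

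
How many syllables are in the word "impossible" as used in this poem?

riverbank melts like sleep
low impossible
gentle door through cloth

4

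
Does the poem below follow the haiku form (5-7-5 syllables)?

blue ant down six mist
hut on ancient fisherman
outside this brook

No

Line 1: blue (1), ant (1), down (1), six (1), mist (1) → 5 ✓
Line 2: hut (1), on (1), ancient (2), fisherman (3) → 7 ✓
Line 3: outside (2), this (1), brook (1) → 4 (expected 5)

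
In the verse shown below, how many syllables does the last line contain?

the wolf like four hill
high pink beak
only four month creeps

5

The last line: "only four month creeps": 2+1+1+1 = 5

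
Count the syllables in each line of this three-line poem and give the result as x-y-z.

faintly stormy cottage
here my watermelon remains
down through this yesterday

6-8-6

Line 1: faintly(2) + stormy(2) + cottage(2) = 6
Line 2: here(1) + my(1) + watermelon(4) + remains(2) = 8
Line 3: down(1) + through(1) + this(1) + yesterday(3) = 6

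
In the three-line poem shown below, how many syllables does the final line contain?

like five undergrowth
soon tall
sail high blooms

3

The final line: "sail high blooms": 1+1+1 = 3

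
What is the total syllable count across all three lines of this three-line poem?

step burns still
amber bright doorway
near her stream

Line 1: step (1), burns (1), still (1) → 3
Line 2: amber (2), bright (1), doorway (2) → 5
Line 3: near (1), her (1), stream (1) → 3
Total: 3 + 5 + 3 = 11

11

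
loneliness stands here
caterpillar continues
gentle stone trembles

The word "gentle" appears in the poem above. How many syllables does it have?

2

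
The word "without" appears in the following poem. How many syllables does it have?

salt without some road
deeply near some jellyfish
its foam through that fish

2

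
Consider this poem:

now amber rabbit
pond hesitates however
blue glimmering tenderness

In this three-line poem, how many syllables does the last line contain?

7

The last line: blue (1), glimmering (3), tenderness (3) → 7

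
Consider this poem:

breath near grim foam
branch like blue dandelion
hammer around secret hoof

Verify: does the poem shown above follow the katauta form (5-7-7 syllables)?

Line 1: "breath near grim foam": 1+1+1+1 = 4 (expected 5)
Line 2: "branch like blue dandelion": 1+1+1+4 = 7 ✓
Line 3: "hammer around secret hoof": 2+2+2+1 = 7 ✓

No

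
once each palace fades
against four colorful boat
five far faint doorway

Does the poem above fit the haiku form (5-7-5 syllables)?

Yes

Line 1: "once each palace fades": 1+1+2+1 = 5 ✓
Line 2: "against four colorful boat": 2+1+3+1 = 7 ✓
Line 3: "five far faint doorway": 1+1+1+2 = 5 ✓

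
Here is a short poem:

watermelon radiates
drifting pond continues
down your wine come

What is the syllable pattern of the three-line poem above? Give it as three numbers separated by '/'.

7/6/4

Line 1: watermelon(4) + radiates(3) = 7
Line 2: drifting(2) + pond(1) + continues(3) = 6
Line 3: down(1) + your(1) + wine(1) + come(1) = 4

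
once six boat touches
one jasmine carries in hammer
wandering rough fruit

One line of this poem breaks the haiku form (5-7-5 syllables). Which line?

Line 1: once (1), six (1), boat (1), touches (2) → 5 ✓
Line 2: one (1), jasmine (2), carries (2), in (1), hammer (2) → 8 (expected 7)
Line 3: wandering (3), rough (1), fruit (1) → 5 ✓

The second line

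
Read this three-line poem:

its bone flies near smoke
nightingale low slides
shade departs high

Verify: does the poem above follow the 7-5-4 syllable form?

No

Line 1: "its bone flies near smoke": 1+1+1+1+1 = 5 (expected 7)
Line 2: "nightingale low slides": 3+1+1 = 5 ✓
Line 3: "shade departs high": 1+2+1 = 4 ✓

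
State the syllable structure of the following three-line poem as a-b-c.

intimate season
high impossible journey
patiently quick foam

Line 1: intimate (3), season (2) → 5
Line 2: high (1), impossible (4), journey (2) → 7
Line 3: patiently (3), quick (1), foam (1) → 5

5-7-5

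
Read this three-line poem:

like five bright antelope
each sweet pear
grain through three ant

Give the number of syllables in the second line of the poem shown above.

The second line: "each sweet pear": 1+1+1 = 3

3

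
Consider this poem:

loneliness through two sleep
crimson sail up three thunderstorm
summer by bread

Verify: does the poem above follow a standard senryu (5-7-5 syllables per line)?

Line 1: loneliness(3) + through(1) + two(1) + sleep(1) = 6 (expected 5)
Line 2: crimson(2) + sail(1) + up(1) + three(1) + thunderstorm(3) = 8 (expected 7)
Line 3: summer(2) + by(1) + bread(1) = 4 (expected 5)

No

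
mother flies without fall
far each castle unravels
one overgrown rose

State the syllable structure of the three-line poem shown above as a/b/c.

6/7/5

Line 1: mother(2) + flies(1) + without(2) + fall(1) = 6
Line 2: far(1) + each(1) + castle(2) + unravels(3) = 7
Line 3: one(1) + overgrown(3) + rose(1) = 5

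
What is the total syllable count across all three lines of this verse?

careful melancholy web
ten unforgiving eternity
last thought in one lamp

Line 1: "careful melancholy web": 2+4+1 = 7
Line 2: "ten unforgiving eternity": 1+4+4 = 9
Line 3: "last thought in one lamp": 1+1+1+1+1 = 5
Total: 7 + 9 + 5 = 21

21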